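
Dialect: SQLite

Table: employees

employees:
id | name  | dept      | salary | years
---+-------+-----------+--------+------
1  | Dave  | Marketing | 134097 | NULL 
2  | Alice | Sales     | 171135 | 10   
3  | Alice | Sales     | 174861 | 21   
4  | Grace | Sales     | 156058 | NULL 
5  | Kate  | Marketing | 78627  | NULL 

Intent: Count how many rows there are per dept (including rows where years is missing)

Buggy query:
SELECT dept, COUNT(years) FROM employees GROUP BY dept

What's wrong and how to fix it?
Bug: COUNT(years) skips NULLs, so groups with missing years are undercounted

Fix: Use COUNT(*) to count all rows regardless of NULL

Corrected query:
SELECT dept, COUNT(*) FROM employees GROUP BY dept

Result:
dept      | COUNT(*)
----------+---------
Marketing | 2       
Sales     | 3       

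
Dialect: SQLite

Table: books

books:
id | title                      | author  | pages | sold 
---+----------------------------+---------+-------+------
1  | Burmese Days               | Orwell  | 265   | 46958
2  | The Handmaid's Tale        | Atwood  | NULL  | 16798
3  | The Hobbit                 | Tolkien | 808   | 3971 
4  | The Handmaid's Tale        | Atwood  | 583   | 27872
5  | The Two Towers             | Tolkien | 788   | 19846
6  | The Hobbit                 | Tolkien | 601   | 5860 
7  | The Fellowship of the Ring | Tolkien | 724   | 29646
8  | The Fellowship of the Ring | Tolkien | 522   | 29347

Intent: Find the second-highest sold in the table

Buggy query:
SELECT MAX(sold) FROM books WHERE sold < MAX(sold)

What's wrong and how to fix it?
Bug: The inner MAX is an aggregate inside WHERE, which is not allowed

Fix: Put the inner MAX in a scalar subquery

Corrected query:
SELECT MAX(sold) FROM books WHERE sold < (SELECT MAX(sold) FROM books)

Result:
MAX(sold)
---------
29646    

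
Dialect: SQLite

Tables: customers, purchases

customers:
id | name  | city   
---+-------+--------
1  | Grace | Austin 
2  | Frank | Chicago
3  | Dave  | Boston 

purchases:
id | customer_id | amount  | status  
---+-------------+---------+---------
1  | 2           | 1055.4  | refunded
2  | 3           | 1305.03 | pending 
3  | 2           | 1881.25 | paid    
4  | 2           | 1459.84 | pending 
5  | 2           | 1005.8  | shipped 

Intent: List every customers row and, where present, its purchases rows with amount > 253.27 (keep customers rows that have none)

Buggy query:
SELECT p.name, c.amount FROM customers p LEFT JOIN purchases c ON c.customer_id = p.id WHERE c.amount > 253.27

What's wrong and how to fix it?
Bug: A WHERE condition on the right-hand table after LEFT JOIN drops unmatched parents

Fix: Put 'c.amount > 253.27' in the JOIN's ON clause instead of WHERE

Corrected query:
SELECT p.name, c.amount FROM customers p LEFT JOIN purchases c ON c.customer_id = p.id AND c.amount > 253.27

Result:
name  | amount 
------+--------
Grace | NULL   
Frank | 1005.8 
Frank | 1055.4 
Frank | 1459.84
Frank | 1881.25
Dave  | 1305.03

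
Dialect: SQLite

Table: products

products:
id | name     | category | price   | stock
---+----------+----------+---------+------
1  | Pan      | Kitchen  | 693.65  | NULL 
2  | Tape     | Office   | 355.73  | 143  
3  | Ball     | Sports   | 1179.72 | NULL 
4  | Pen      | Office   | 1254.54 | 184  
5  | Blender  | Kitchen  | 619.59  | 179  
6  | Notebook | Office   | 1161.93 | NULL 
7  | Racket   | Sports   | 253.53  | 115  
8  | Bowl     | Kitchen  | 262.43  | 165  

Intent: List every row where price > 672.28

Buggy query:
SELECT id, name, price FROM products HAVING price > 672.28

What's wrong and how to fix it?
Bug: HAVING filters the output of aggregation, but this query has no GROUP BY and no aggregate functions, so SQLite rejects it (HAVING clause on a non-aggregate query); the condition here is per row

Fix: Use WHERE for row-level filtering

Corrected query:
SELECT id, name, price FROM products WHERE price > 672.28

Result:
id | name     | price  
---+----------+--------
1  | Pan      | 693.65 
3  | Ball     | 1179.72
4  | Pen      | 1254.54
6  | Notebook | 1161.93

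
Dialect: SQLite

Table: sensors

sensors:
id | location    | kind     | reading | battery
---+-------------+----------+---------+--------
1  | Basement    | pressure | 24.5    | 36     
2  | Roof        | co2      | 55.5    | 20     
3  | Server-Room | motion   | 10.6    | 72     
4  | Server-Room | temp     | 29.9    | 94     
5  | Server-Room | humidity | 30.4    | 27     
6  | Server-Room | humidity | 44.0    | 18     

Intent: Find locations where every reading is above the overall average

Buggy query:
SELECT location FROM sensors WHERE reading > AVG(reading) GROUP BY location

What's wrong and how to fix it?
Bug: WHERE evaluates per row before aggregation, so AVG() is unavailable

Fix: Use a subquery for AVG and a HAVING MIN(...) filter so the condition holds for every row in the group

Corrected query:
SELECT location FROM sensors GROUP BY location HAVING MIN(reading) > (SELECT AVG(reading) FROM sensors)

Result:
location
--------
Roof    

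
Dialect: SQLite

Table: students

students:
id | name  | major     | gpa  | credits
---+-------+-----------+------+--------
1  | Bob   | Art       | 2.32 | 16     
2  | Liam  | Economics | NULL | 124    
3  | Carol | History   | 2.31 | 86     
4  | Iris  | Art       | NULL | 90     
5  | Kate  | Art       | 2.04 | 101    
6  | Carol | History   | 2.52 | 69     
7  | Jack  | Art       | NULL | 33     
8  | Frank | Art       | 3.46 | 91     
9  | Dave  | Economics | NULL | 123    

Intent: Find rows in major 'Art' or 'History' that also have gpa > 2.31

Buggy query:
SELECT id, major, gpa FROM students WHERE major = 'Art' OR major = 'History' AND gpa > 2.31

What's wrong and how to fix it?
Bug: AND binds tighter than OR, so this parses as major = 'Art' OR (major = 'History' AND gpa > 2.31)

Fix: Add parentheses around the OR so the AND applies to both alternatives

Corrected query:
SELECT id, major, gpa FROM students WHERE (major = 'Art' OR major = 'History') AND gpa > 2.31

Result:
id | major   | gpa 
---+---------+-----
1  | Art     | 2.32
6  | History | 2.52
8  | Art     | 3.46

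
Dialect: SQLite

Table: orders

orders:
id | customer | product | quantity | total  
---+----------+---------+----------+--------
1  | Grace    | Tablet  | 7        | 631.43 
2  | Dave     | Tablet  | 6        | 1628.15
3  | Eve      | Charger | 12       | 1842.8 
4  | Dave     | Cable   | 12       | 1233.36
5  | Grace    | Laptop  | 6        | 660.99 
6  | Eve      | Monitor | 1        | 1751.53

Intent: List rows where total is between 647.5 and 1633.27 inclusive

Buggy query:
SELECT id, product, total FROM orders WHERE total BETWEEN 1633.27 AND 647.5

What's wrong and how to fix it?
Bug: The bounds are reversed; BETWEEN a AND b requires a <= b to match anything

Fix: Swap the bounds so the smaller value comes first

Corrected query:
SELECT id, product, total FROM orders WHERE total BETWEEN 647.5 AND 1633.27

Result:
id | product | total  
---+---------+--------
2  | Tablet  | 1628.15
4  | Cable   | 1233.36
5  | Laptop  | 660.99 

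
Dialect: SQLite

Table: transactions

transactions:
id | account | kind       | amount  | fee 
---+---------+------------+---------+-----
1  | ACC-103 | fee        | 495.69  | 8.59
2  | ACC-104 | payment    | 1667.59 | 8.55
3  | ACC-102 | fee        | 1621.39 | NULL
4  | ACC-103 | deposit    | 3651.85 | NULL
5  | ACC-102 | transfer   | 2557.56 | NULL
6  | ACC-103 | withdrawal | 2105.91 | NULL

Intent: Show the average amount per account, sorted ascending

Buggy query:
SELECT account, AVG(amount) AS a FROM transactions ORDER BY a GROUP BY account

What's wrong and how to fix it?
Bug: GROUP BY must precede ORDER BY

Fix: Move ORDER BY to the end, after GROUP BY

Corrected query:
SELECT account, AVG(amount) AS a FROM transactions GROUP BY account ORDER BY a

Result:
account | a          
--------+------------
ACC-104 | 1667.59    
ACC-103 | 2084.483333
ACC-102 | 2089.475   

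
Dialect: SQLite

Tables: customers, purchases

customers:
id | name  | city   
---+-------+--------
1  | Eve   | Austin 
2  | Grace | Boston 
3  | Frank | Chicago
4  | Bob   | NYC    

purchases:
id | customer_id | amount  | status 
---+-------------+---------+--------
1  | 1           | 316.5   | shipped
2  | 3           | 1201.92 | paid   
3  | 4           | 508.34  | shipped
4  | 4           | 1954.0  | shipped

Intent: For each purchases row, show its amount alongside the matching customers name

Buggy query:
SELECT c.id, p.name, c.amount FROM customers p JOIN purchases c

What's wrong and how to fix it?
Bug: Missing join condition: each purchases row is matched to all customers rows instead of just its own

Fix: Specify the join condition linking the foreign key to the parent id

Corrected query:
SELECT c.id, p.name, c.amount FROM customers p JOIN purchases c ON c.customer_id = p.id

Result:
id | name  | amount 
---+-------+--------
1  | Eve   | 316.5  
2  | Frank | 1201.92
3  | Bob   | 508.34 
4  | Bob   | 1954   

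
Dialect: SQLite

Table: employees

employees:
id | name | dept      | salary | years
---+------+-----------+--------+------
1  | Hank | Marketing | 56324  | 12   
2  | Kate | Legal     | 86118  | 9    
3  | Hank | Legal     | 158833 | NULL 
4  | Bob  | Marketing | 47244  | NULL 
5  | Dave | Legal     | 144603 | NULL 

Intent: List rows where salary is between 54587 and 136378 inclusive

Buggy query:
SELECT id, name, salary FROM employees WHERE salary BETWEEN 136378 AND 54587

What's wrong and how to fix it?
Bug: BETWEEN expects the lower bound first; with 136378 AND 54587 the range is empty

Fix: Swap the bounds so the smaller value comes first

Corrected query:
SELECT id, name, salary FROM employees WHERE salary BETWEEN 54587 AND 136378

Result:
id | name | salary
---+------+-------
1  | Hank | 56324 
2  | Kate | 86118 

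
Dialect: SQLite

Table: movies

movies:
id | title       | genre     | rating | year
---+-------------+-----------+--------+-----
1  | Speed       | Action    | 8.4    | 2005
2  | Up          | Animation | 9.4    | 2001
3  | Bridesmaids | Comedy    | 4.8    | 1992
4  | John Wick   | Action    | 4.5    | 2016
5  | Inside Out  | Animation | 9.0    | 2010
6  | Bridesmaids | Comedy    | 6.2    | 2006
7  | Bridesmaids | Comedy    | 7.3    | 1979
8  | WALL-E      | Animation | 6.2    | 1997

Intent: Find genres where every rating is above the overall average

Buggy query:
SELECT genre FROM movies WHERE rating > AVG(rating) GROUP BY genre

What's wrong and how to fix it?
Bug: WHERE evaluates per row before aggregation, so AVG() is unavailable

Fix: Compute the overall average in a scalar subquery and compare each group's MIN against it in HAVING

Corrected query:
SELECT genre FROM movies GROUP BY genre HAVING MIN(rating) > (SELECT AVG(rating) FROM movies)

Result:
(no rows)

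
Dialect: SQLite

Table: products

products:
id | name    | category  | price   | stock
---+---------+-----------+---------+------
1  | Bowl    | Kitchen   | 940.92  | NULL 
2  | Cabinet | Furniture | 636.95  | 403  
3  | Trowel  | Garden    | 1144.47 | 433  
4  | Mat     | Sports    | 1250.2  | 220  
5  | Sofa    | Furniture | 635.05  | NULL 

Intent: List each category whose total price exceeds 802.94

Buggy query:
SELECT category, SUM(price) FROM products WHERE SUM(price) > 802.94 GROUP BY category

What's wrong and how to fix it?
Bug: SUM(price) is an aggregate, but WHERE filters rows before aggregation

Fix: Use HAVING (which filters groups after aggregation) instead of WHERE

Corrected query:
SELECT category, SUM(price) FROM products GROUP BY category HAVING SUM(price) > 802.94

Result:
category  | SUM(price)
----------+-----------
Furniture | 1272      
Garden    | 1144.47   
Kitchen   | 940.92    
Sports    | 1250.2    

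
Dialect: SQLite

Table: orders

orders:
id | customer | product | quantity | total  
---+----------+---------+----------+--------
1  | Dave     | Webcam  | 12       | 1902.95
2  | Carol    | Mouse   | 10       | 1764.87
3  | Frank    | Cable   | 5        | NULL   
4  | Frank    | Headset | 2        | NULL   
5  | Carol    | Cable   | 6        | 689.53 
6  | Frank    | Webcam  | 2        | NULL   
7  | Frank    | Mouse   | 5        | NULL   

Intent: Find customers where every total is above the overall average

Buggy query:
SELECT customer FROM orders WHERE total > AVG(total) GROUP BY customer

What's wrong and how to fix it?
Bug: WHERE evaluates per row before aggregation, so AVG() is unavailable

Fix: Use a subquery for AVG and a HAVING MIN(...) filter so the condition holds for every row in the group

Corrected query:
SELECT customer FROM orders GROUP BY customer HAVING MIN(total) > (SELECT AVG(total) FROM orders)

Result:
customer
--------
Dave    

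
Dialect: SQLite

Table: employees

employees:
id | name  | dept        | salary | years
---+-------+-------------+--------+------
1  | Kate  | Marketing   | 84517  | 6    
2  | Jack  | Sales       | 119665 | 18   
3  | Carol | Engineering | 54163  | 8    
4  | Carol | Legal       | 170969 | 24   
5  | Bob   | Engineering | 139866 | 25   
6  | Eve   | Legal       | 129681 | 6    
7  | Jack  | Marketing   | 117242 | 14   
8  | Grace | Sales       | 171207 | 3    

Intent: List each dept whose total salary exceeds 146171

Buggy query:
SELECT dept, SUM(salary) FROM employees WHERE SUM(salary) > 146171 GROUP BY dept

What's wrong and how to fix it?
Bug: Aggregate functions cannot appear in a WHERE clause

Fix: Use HAVING (which filters groups after aggregation) instead of WHERE

Corrected query:
SELECT dept, SUM(salary) FROM employees GROUP BY dept HAVING SUM(salary) > 146171

Result:
dept        | SUM(salary)
------------+------------
Engineering | 194029     
Legal       | 300650     
Marketing   | 201759     
Sales       | 290872     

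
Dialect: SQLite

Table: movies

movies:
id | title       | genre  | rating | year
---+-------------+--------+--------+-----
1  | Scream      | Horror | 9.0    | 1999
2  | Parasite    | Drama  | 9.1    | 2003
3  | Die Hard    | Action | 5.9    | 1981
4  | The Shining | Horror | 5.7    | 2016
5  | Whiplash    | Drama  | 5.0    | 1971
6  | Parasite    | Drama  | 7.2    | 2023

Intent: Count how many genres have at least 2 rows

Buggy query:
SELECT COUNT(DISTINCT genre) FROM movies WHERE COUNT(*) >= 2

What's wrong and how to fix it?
Bug: WHERE filters individual rows, not groups, so a group-level COUNT is invalid there

Fix: Use a subquery that GROUPs and filters with HAVING, then count its rows

Corrected query:
SELECT COUNT(*) FROM (SELECT genre FROM movies GROUP BY genre HAVING COUNT(*) >= 2)

Result:
COUNT(*)
--------
2       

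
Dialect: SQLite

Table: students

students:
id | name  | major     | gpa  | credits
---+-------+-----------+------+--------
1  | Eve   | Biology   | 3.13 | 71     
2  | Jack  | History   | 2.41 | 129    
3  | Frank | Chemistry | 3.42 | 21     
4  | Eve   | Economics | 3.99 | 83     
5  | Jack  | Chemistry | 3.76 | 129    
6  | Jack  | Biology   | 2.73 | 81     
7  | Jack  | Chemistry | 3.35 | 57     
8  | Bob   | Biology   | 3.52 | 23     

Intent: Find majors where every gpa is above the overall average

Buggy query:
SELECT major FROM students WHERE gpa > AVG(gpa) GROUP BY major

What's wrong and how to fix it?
Bug: WHERE evaluates per row before aggregation, so AVG() is unavailable

Fix: Use a subquery for AVG and a HAVING MIN(...) filter so the condition holds for every row in the group

Corrected query:
SELECT major FROM students GROUP BY major HAVING MIN(gpa) > (SELECT AVG(gpa) FROM students)

Result:
major    
---------
Chemistry
Economics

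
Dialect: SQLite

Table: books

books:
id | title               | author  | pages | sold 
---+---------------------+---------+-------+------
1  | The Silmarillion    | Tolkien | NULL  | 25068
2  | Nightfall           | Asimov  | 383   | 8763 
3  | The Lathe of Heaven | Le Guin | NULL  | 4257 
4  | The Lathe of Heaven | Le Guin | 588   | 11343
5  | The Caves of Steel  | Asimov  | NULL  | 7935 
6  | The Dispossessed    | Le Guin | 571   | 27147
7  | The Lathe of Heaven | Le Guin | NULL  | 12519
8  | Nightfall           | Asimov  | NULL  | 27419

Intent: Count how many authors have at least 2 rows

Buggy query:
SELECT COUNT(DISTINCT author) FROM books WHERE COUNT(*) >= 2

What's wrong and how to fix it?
Bug: COUNT(*) cannot appear in WHERE; the per-group count doesn't exist yet

Fix: Group first with HAVING COUNT(*) >= 2, then COUNT the resulting groups

Corrected query:
SELECT COUNT(*) FROM (SELECT author FROM books GROUP BY author HAVING COUNT(*) >= 2)

Result:
COUNT(*)
--------
2       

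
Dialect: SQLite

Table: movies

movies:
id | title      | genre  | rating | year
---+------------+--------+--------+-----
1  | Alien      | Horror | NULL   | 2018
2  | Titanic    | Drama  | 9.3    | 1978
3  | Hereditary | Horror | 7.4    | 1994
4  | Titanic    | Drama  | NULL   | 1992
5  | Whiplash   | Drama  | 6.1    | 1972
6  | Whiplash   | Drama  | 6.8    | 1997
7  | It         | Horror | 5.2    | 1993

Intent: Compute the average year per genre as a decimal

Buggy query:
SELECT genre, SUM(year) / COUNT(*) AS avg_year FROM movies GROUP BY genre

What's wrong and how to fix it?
Bug: SUM(year) and COUNT(*) are both integers; the division truncates the fractional part

Fix: Cast one side to REAL so the division keeps the fractional part

Corrected query:
SELECT genre, SUM(year) * 1.0 / COUNT(*) AS avg_year FROM movies GROUP BY genre

Result:
genre  | avg_year   
-------+------------
Drama  | 1984.75    
Horror | 2001.666667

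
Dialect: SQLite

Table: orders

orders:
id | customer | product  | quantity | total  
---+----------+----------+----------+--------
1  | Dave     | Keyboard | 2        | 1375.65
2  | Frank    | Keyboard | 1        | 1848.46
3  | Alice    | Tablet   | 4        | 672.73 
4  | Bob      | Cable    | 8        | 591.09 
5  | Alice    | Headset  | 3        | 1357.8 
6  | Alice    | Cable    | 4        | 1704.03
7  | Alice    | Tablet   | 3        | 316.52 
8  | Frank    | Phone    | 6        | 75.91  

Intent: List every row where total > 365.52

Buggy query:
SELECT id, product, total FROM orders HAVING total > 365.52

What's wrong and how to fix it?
Bug: HAVING filters the output of aggregation, but this query has no GROUP BY and no aggregate functions, so SQLite rejects it (HAVING clause on a non-aggregate query); the condition here is per row

Fix: Use WHERE for row-level filtering

Corrected query:
SELECT id, product, total FROM orders WHERE total > 365.52

Result:
id | product  | total  
---+----------+--------
1  | Keyboard | 1375.65
2  | Keyboard | 1848.46
3  | Tablet   | 672.73 
4  | Cable    | 591.09 
5  | Headset  | 1357.8 
6  | Cable    | 1704.03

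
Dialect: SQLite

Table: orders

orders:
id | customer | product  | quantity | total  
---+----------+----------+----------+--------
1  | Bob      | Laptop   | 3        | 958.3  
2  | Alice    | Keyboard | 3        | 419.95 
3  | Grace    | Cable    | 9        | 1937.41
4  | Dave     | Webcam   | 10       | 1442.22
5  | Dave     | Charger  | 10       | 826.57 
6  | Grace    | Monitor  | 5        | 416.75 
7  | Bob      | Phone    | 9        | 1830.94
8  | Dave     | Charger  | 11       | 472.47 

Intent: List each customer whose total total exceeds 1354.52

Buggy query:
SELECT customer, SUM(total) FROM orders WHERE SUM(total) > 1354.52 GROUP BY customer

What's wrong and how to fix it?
Bug: WHERE runs before GROUP BY, so aggregates aren't available there

Fix: Use HAVING (which filters groups after aggregation) instead of WHERE

Corrected query:
SELECT customer, SUM(total) FROM orders GROUP BY customer HAVING SUM(total) > 1354.52

Result:
customer | SUM(total)
---------+-----------
Bob      | 2789.24   
Dave     | 2741.26   
Grace    | 2354.16   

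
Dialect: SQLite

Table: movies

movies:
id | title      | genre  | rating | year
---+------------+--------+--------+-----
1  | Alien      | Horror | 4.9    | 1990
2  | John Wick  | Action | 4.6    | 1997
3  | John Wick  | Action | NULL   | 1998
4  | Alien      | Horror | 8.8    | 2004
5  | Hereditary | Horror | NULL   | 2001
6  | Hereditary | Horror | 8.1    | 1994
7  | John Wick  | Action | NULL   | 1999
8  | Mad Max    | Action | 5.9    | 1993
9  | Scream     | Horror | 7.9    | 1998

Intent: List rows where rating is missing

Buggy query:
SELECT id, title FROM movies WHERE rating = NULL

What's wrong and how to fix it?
Bug: Comparing to NULL with '=' never matches; NULL = NULL is unknown, not true

Fix: Replace '= NULL' with 'IS NULL'

Corrected query:
SELECT id, title FROM movies WHERE rating IS NULL

Result:
id | title     
---+-----------
3  | John Wick 
5  | Hereditary
7  | John Wick 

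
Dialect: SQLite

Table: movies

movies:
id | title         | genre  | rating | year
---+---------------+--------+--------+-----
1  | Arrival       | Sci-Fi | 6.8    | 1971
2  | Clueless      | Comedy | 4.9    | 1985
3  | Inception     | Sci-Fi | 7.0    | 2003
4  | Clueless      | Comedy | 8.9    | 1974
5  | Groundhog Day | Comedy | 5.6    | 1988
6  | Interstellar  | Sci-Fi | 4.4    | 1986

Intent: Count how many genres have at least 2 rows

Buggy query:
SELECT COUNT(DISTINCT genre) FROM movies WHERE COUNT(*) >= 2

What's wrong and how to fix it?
Bug: WHERE filters individual rows, not groups, so a group-level COUNT is invalid there

Fix: Group first with HAVING COUNT(*) >= 2, then COUNT the resulting groups

Corrected query:
SELECT COUNT(*) FROM (SELECT genre FROM movies GROUP BY genre HAVING COUNT(*) >= 2)

Result:
COUNT(*)
--------
2       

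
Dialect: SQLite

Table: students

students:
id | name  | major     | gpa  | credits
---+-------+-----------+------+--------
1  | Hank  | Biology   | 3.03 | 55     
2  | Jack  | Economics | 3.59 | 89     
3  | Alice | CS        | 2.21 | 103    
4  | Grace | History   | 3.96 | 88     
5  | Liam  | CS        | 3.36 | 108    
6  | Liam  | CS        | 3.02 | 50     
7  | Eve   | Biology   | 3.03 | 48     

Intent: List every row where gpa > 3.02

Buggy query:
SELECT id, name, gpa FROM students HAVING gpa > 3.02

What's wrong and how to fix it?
Bug: This is a non-aggregate query (no GROUP BY, no aggregates), so in SQLite the HAVING clause is invalid here; a row-level condition belongs in WHERE

Fix: Replace HAVING with WHERE since the condition applies to individual rows

Corrected query:
SELECT id, name, gpa FROM students WHERE gpa > 3.02

Result:
id | name  | gpa 
---+-------+-----
1  | Hank  | 3.03
2  | Jack  | 3.59
4  | Grace | 3.96
5  | Liam  | 3.36
7  | Eve   | 3.03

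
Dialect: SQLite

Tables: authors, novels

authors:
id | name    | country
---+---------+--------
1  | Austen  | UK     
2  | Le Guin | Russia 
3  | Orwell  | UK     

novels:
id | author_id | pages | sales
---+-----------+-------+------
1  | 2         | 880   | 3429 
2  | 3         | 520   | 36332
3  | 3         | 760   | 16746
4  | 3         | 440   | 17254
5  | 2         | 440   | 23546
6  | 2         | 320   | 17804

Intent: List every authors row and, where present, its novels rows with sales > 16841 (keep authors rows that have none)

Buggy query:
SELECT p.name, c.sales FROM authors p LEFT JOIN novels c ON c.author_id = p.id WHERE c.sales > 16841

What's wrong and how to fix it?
Bug: Filtering c.sales in WHERE discards the NULL rows produced by LEFT JOIN, turning it into an inner join

Fix: Put 'c.sales > 16841' in the JOIN's ON clause instead of WHERE

Corrected query:
SELECT p.name, c.sales FROM authors p LEFT JOIN novels c ON c.author_id = p.id AND c.sales > 16841

Result:
name    | sales
--------+------
Austen  | NULL 
Le Guin | 17804
Le Guin | 23546
Orwell  | 17254
Orwell  | 36332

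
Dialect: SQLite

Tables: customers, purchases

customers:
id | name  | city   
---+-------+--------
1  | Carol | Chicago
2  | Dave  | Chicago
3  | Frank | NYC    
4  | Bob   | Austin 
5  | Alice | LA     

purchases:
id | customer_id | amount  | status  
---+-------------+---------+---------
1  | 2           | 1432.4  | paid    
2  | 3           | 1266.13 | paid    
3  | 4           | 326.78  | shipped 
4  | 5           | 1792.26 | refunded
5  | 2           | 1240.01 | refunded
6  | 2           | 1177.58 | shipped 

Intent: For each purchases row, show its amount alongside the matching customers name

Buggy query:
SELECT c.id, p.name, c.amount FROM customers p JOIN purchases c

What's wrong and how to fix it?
Bug: Missing join condition: each purchases row is matched to all customers rows instead of just its own

Fix: Specify the join condition linking the foreign key to the parent id

Corrected query:
SELECT c.id, p.name, c.amount FROM customers p JOIN purchases c ON c.customer_id = p.id

Result:
id | name  | amount 
---+-------+--------
1  | Dave  | 1432.4 
2  | Frank | 1266.13
3  | Bob   | 326.78 
4  | Alice | 1792.26
5  | Dave  | 1240.01
6  | Dave  | 1177.58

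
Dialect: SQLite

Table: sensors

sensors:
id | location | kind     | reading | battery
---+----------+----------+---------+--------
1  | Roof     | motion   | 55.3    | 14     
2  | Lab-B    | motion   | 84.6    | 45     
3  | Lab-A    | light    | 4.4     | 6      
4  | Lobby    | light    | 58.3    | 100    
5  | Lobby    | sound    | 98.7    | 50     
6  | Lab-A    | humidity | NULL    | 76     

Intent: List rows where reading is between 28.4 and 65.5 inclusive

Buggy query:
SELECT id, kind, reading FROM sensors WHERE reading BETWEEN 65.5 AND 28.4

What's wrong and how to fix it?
Bug: The bounds are reversed; BETWEEN a AND b requires a <= b to match anything

Fix: Write BETWEEN 28.4 AND 65.5

Corrected query:
SELECT id, kind, reading FROM sensors WHERE reading BETWEEN 28.4 AND 65.5

Result:
id | kind   | reading
---+--------+--------
1  | motion | 55.3   
4  | light  | 58.3   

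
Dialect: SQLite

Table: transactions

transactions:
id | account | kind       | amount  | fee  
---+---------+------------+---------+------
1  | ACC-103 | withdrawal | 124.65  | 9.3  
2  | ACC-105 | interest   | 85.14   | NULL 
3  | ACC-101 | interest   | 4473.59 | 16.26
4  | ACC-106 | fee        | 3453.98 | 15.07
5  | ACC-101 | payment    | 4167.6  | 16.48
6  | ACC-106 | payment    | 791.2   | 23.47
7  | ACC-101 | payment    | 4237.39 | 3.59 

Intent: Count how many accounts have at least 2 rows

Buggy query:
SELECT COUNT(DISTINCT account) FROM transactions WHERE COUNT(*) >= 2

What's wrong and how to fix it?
Bug: WHERE filters individual rows, not groups, so a group-level COUNT is invalid there

Fix: Use a subquery that GROUPs and filters with HAVING, then count its rows

Corrected query:
SELECT COUNT(*) FROM (SELECT account FROM transactions GROUP BY account HAVING COUNT(*) >= 2)

Result:
COUNT(*)
--------
2       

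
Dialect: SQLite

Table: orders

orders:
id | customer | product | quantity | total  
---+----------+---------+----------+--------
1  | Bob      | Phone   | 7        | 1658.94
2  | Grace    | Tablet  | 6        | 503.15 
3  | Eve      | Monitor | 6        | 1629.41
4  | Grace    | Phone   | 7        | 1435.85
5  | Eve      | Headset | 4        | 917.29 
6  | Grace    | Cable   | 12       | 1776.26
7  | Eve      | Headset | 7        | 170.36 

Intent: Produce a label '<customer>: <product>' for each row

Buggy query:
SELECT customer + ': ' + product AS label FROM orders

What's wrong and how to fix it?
Bug: '+' is numeric addition; on text columns SQLite converts them to 0 instead of concatenating

Fix: Use the || operator for string concatenation

Corrected query:
SELECT customer || ': ' || product AS label FROM orders

Result:
label        
-------------
Bob: Phone   
Grace: Tablet
Eve: Monitor 
Grace: Phone 
Eve: Headset 
Grace: Cable 
Eve: Headset 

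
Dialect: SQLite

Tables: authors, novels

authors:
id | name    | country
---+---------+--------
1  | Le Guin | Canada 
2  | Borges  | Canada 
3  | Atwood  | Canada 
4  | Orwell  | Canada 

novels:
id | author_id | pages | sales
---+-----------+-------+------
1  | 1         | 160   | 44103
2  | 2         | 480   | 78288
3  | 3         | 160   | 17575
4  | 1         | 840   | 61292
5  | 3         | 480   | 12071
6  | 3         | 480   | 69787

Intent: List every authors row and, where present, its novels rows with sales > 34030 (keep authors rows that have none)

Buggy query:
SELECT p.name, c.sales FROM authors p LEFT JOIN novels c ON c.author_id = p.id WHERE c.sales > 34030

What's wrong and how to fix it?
Bug: Filtering c.sales in WHERE discards the NULL rows produced by LEFT JOIN, turning it into an inner join

Fix: Move the right-table condition into the ON clause so unmatched parents are kept

Corrected query:
SELECT p.name, c.sales FROM authors p LEFT JOIN novels c ON c.author_id = p.id AND c.sales > 34030

Result:
name    | sales
--------+------
Le Guin | 44103
Le Guin | 61292
Borges  | 78288
Atwood  | 69787
Orwell  | NULL 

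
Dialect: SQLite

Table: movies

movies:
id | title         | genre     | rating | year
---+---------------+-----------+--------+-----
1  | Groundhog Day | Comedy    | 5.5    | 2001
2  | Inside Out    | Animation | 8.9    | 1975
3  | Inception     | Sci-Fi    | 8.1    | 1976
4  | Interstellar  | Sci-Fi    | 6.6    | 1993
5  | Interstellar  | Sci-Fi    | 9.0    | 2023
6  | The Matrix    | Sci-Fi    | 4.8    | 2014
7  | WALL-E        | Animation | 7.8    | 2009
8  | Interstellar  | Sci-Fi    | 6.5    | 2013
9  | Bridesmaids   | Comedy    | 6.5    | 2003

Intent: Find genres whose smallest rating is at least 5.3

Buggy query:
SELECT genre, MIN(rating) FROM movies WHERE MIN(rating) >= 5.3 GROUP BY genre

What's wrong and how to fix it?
Bug: Aggregates like MIN are computed per group after WHERE runs

Fix: Use HAVING for the per-group MIN condition

Corrected query:
SELECT genre, MIN(rating) FROM movies GROUP BY genre HAVING MIN(rating) >= 5.3

Result:
genre     | MIN(rating)
----------+------------
Animation | 7.8        
Comedy    | 5.5        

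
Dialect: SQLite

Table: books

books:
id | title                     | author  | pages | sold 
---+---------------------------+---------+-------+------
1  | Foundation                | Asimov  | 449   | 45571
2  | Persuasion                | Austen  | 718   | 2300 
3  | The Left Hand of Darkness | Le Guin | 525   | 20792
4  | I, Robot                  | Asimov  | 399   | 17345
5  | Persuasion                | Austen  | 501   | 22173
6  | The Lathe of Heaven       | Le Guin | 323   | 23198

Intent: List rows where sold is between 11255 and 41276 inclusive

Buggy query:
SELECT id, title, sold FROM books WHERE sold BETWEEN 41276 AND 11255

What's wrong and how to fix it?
Bug: BETWEEN expects the lower bound first; with 41276 AND 11255 the range is empty

Fix: Swap the bounds so the smaller value comes first

Corrected query:
SELECT id, title, sold FROM books WHERE sold BETWEEN 11255 AND 41276

Result:
id | title                     | sold 
---+---------------------------+------
3  | The Left Hand of Darkness | 20792
4  | I, Robot                  | 17345
5  | Persuasion                | 22173
6  | The Lathe of Heaven       | 23198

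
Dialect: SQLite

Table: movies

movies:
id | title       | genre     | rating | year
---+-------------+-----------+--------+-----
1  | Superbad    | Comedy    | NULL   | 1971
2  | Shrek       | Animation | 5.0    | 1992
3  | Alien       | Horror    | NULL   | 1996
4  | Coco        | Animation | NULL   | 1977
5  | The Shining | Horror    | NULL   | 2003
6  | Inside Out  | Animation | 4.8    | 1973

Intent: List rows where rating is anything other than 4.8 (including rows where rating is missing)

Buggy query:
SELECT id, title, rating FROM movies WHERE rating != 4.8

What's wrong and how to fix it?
Bug: Inequality against NULL is unknown, not true; rows with NULL are dropped

Fix: Add an explicit OR rating IS NULL to include the missing-value rows

Corrected query:
SELECT id, title, rating FROM movies WHERE rating != 4.8 OR rating IS NULL

Result:
id | title       | rating
---+-------------+-------
1  | Superbad    | NULL  
2  | Shrek       | 5     
3  | Alien       | NULL  
4  | Coco        | NULL  
5  | The Shining | NULL  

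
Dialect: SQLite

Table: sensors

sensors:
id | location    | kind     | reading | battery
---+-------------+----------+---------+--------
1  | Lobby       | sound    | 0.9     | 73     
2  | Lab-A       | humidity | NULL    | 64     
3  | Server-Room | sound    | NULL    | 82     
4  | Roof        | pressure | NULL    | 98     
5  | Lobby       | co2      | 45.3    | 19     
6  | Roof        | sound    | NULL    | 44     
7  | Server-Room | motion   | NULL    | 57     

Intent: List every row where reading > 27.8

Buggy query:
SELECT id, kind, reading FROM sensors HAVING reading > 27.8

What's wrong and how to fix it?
Bug: This is a non-aggregate query (no GROUP BY, no aggregates), so in SQLite the HAVING clause is invalid here; a row-level condition belongs in WHERE

Fix: Use WHERE for row-level filtering

Corrected query:
SELECT id, kind, reading FROM sensors WHERE reading > 27.8

Result:
id | kind | reading
---+------+--------
5  | co2  | 45.3   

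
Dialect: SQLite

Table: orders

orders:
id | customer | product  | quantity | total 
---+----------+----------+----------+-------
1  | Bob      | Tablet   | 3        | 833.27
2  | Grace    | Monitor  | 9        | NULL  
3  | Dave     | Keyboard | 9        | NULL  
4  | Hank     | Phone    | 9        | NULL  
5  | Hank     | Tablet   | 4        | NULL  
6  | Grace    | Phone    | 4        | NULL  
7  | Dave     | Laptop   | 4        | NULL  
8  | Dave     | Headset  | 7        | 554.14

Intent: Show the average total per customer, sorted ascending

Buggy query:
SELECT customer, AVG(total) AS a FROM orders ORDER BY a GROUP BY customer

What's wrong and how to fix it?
Bug: GROUP BY must precede ORDER BY

Fix: Reorder: SELECT … FROM … GROUP BY … ORDER BY …

Corrected query:
SELECT customer, AVG(total) AS a FROM orders GROUP BY customer ORDER BY a

Result:
customer | a     
---------+-------
Grace    | NULL  
Hank     | NULL  
Dave     | 554.14
Bob      | 833.27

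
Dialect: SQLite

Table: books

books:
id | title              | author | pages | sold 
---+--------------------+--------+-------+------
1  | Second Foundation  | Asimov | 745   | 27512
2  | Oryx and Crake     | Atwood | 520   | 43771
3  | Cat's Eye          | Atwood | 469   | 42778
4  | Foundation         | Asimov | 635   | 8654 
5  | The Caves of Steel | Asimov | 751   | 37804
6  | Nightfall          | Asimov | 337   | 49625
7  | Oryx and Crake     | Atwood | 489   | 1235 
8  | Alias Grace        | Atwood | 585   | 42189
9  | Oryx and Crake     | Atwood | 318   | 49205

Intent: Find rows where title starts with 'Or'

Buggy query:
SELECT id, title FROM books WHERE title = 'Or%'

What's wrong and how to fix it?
Bug: Wildcards only work with LIKE; '=' treats '%' as a literal character

Fix: Replace '=' with LIKE so 'Or%' is treated as a pattern

Corrected query:
SELECT id, title FROM books WHERE title LIKE 'Or%'

Result:
id | title         
---+---------------
2  | Oryx and Crake
7  | Oryx and Crake
9  | Oryx and Crake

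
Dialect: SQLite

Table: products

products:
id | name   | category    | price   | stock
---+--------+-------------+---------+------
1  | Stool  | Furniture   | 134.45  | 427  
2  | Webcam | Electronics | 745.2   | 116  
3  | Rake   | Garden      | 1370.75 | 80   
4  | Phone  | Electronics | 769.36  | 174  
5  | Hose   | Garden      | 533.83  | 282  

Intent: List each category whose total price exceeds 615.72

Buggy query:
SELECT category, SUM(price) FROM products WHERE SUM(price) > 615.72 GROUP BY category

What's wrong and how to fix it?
Bug: WHERE runs before GROUP BY, so aggregates aren't available there

Fix: Move the aggregate condition to a HAVING clause

Corrected query:
SELECT category, SUM(price) FROM products GROUP BY category HAVING SUM(price) > 615.72

Result:
category    | SUM(price)
------------+-----------
Electronics | 1514.56   
Garden      | 1904.58   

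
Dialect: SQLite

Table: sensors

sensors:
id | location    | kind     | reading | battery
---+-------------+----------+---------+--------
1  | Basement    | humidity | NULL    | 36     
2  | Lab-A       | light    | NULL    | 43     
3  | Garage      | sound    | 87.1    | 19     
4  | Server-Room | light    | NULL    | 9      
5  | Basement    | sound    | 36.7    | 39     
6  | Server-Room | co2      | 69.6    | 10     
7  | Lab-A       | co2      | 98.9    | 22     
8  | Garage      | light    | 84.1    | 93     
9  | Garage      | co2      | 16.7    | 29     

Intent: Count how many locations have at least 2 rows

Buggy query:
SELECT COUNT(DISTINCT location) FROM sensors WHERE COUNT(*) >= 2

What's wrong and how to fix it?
Bug: COUNT(*) cannot appear in WHERE; the per-group count doesn't exist yet

Fix: Group first with HAVING COUNT(*) >= 2, then COUNT the resulting groups

Corrected query:
SELECT COUNT(*) FROM (SELECT location FROM sensors GROUP BY location HAVING COUNT(*) >= 2)

Result:
COUNT(*)
--------
4       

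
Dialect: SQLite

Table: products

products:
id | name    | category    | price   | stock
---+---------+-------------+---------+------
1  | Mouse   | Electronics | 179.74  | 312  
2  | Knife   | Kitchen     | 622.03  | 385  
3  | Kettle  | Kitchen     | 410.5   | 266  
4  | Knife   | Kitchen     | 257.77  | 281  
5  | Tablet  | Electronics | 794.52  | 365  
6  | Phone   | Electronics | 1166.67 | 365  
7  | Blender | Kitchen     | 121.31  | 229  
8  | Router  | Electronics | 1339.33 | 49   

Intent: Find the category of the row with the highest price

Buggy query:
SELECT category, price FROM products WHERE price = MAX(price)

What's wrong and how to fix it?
Bug: WHERE is evaluated per row; an aggregate over the whole table isn't defined there

Fix: Use a subquery: WHERE price = (SELECT MAX(price) FROM products)

Corrected query:
SELECT category, price FROM products WHERE price = (SELECT MAX(price) FROM products)

Result:
category    | price  
------------+--------
Electronics | 1339.33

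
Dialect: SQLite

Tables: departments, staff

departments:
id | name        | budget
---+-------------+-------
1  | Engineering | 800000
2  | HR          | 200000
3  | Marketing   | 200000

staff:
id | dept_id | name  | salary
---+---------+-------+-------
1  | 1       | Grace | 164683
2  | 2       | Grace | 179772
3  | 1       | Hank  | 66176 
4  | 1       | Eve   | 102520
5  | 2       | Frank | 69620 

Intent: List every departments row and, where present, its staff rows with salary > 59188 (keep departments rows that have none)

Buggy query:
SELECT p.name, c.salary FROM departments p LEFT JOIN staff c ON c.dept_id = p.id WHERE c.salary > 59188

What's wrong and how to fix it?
Bug: Filtering c.salary in WHERE discards the NULL rows produced by LEFT JOIN, turning it into an inner join

Fix: Put 'c.salary > 59188' in the JOIN's ON clause instead of WHERE

Corrected query:
SELECT p.name, c.salary FROM departments p LEFT JOIN staff c ON c.dept_id = p.id AND c.salary > 59188

Result:
name        | salary
------------+-------
Engineering | 66176 
Engineering | 102520
Engineering | 164683
HR          | 69620 
HR          | 179772
Marketing   | NULL  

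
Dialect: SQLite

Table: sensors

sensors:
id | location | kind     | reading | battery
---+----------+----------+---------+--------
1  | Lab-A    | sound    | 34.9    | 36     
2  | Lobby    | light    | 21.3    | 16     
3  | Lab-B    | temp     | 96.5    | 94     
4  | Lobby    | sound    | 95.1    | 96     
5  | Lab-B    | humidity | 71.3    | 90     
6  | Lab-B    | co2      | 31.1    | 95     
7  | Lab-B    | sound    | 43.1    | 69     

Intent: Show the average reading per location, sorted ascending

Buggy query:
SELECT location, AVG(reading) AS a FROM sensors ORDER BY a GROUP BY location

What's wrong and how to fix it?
Bug: ORDER BY appears before GROUP BY; SQL clause order requires GROUP BY first

Fix: Move ORDER BY to the end, after GROUP BY

Corrected query:
SELECT location, AVG(reading) AS a FROM sensors GROUP BY location ORDER BY a

Result:
location | a   
---------+-----
Lab-A    | 34.9
Lobby    | 58.2
Lab-B    | 60.5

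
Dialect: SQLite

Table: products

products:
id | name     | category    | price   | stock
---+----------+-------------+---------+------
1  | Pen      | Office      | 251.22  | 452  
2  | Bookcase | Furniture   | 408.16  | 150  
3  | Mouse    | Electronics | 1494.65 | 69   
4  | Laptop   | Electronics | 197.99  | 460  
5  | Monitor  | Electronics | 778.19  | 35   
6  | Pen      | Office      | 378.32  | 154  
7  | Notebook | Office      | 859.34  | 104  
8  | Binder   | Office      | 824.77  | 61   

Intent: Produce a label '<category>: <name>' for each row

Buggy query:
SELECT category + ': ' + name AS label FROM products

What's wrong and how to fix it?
Bug: SQLite uses || for string concatenation; + coerces text to numbers (yielding 0)

Fix: Replace + with || to concatenate text

Corrected query:
SELECT category || ': ' || name AS label FROM products

Result:
label               
--------------------
Office: Pen         
Furniture: Bookcase 
Electronics: Mouse  
Electronics: Laptop 
Electronics: Monitor
Office: Pen         
Office: Notebook    
Office: Binder      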